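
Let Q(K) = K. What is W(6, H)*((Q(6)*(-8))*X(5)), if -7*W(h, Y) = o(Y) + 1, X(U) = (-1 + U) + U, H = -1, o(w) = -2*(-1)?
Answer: 1296/7 ≈ 185.14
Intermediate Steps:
o(w) = 2
X(U) = -1 + 2*U
W(h, Y) = -3/7 (W(h, Y) = -(2 + 1)/7 = -1/7*3 = -3/7)
W(6, H)*((Q(6)*(-8))*X(5)) = -3*6*(-8)*(-1 + 2*5)/7 = -(-144)*(-1 + 10)/7 = -(-144)*9/7 = -3/7*(-432) = 1296/7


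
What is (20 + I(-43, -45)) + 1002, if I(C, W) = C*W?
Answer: 2957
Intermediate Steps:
(20 + I(-43, -45)) + 1002 = (20 - 43*(-45)) + 1002 = (20 + 1935) + 1002 = 1955 + 1002 = 2957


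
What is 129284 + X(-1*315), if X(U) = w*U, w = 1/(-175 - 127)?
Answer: 39044083/302 ≈ 1.2929e+5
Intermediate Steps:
w = -1/302 (w = 1/(-302) = -1/302 ≈ -0.0033113)
X(U) = -U/302
129284 + X(-1*315) = 129284 - (-1)*315/302 = 129284 - 1/302*(-315) = 129284 + 315/302 = 39044083/302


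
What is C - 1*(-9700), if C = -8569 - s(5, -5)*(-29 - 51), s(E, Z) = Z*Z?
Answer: 3131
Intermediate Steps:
s(E, Z) = Z**2
C = -6569 (C = -8569 - (-5)**2*(-29 - 51) = -8569 - 25*(-80) = -8569 - 1*(-2000) = -8569 + 2000 = -6569)
C - 1*(-9700) = -6569 - 1*(-9700) = -6569 + 9700 = 3131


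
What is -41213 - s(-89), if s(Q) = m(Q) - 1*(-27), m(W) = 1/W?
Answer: -3670359/89 ≈ -41240.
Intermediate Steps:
s(Q) = 27 + 1/Q (s(Q) = 1/Q - 1*(-27) = 1/Q + 27 = 27 + 1/Q)
-41213 - s(-89) = -41213 - (27 + 1/(-89)) = -41213 - (27 - 1/89) = -41213 - 1*2402/89 = -41213 - 2402/89 = -3670359/89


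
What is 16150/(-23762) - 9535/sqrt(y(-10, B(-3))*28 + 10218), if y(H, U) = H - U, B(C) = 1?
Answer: -8075/11881 - 1907*sqrt(9910)/1982 ≈ -96.462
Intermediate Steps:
16150/(-23762) - 9535/sqrt(y(-10, B(-3))*28 + 10218) = 16150/(-23762) - 9535/sqrt((-10 - 1*1)*28 + 10218) = 16150*(-1/23762) - 9535/sqrt((-10 - 1)*28 + 10218) = -8075/11881 - 9535/sqrt(-11*28 + 10218) = -8075/11881 - 9535/sqrt(-308 + 10218) = -8075/11881 - 9535*sqrt(9910)/9910 = -8075/11881 - 1907*sqrt(9910)/1982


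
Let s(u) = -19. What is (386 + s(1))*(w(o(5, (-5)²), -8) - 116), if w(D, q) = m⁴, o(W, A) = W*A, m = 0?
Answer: -42572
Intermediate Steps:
o(W, A) = A*W
w(D, q) = 0 (w(D, q) = 0⁴ = 0)
(386 + s(1))*(w(o(5, (-5)²), -8) - 116) = (386 - 19)*(0 - 116) = 367*(-116) = -42572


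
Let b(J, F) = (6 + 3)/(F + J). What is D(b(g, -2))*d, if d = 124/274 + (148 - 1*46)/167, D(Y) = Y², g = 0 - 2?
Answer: 246321/45758 ≈ 5.3831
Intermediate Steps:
g = -2
b(J, F) = 9/(F + J)
d = 24328/22879 (d = 124*(1/274) + (148 - 46)*(1/167) = 62/137 + 102*(1/167) = 62/137 + 102/167 = 24328/22879 ≈ 1.0633)
D(b(g, -2))*d = (9/(-2 - 2))²*(24328/22879) = (9/(-4))²*(24328/22879) = (9*(-¼))²*(24328/22879) = (-9/4)²*(24328/22879) = (81/16)*(24328/22879) = 246321/45758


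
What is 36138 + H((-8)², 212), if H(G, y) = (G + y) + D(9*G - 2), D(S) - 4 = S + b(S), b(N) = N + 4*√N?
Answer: 37566 + 4*√574 ≈ 37662.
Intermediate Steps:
D(S) = 4 + 2*S + 4*√S (D(S) = 4 + (S + (S + 4*√S)) = 4 + (2*S + 4*√S) = 4 + 2*S + 4*√S)
H(G, y) = y + 4*√(-2 + 9*G) + 19*G (H(G, y) = (G + y) + (4 + 2*(9*G - 2) + 4*√(9*G - 2)) = (G + y) + (4 + 2*(-2 + 9*G) + 4*√(-2 + 9*G)) = (G + y) + (4 + (-4 + 18*G) + 4*√(-2 + 9*G)) = (G + y) + (4*√(-2 + 9*G) + 18*G) = y + 4*√(-2 + 9*G) + 19*G)
36138 + H((-8)², 212) = 36138 + (212 + 4*√(-2 + 9*(-8)²) + 19*(-8)²) = 36138 + (212 + 4*√(-2 + 9*64) + 19*64) = 36138 + (212 + 4*√(-2 + 576) + 1216) = 36138 + (212 + 4*√574 + 1216) = 36138 + (1428 + 4*√574) = 37566 + 4*√574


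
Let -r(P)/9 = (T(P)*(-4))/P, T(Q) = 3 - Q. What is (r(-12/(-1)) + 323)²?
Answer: 87616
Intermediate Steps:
r(P) = -9*(-12 + 4*P)/P (r(P) = -9*(3 - P)*(-4)/P = -9*(-12 + 4*P)/P)
(r(-12/(-1)) + 323)² = ((-36 + 108/((-12/(-1)))) + 323)² = ((-36 + 108/((-12*(-1)))) + 323)² = ((-36 + 108/12) + 323)² = ((-36 + 108*(1/12)) + 323)² = ((-36 + 9) + 323)² = (-27 + 323)² = 296² = 87616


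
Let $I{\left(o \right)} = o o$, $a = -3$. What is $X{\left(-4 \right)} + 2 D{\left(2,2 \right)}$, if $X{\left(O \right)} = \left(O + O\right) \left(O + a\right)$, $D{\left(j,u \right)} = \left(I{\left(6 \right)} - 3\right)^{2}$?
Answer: $2234$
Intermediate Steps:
$I{\left(o \right)} = o^{2}$
$D{\left(j,u \right)} = 1089$ ($D{\left(j,u \right)} = \left(6^{2} - 3\right)^{2} = \left(36 - 3\right)^{2} = 33^{2} = 1089$)
$X{\left(O \right)} = 2 O \left(-3 + O\right)$ ($X{\left(O \right)} = \left(O + O\right) \left(O - 3\right) = 2 O \left(-3 + O\right)$)
$X{\left(-4 \right)} + 2 D{\left(2,2 \right)} = 2 \left(-4\right) \left(-3 - 4\right) + 2 \cdot 1089 = 2 \left(-4\right) \left(-7\right) + 2178 = 56 + 2178 = 2234$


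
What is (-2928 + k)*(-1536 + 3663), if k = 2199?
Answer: -1550583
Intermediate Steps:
(-2928 + k)*(-1536 + 3663) = (-2928 + 2199)*(-1536 + 3663) = -729*2127 = -1550583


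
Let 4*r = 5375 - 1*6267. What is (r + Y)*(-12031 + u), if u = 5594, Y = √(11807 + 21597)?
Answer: 1435451 - 12874*√8351 ≈ 2.5898e+5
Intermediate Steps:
Y = 2*√8351 (Y = √33404 = 2*√8351 ≈ 182.77)
r = -223 (r = (5375 - 1*6267)/4 = (5375 - 6267)/4 = (¼)*(-892) = -223)
(r + Y)*(-12031 + u) = (-223 + 2*√8351)*(-12031 + 5594) = (-223 + 2*√8351)*(-6437) = 1435451 - 12874*√8351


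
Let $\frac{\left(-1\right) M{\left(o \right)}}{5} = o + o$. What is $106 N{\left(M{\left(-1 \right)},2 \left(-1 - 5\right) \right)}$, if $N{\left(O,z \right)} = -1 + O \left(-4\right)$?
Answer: $-4346$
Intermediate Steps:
$M{\left(o \right)} = - 10 o$ ($M{\left(o \right)} = - 5 \left(o + o\right) = - 5 \cdot 2 o = - 10 o$)
$N{\left(O,z \right)} = -1 - 4 O$
$106 N{\left(M{\left(-1 \right)},2 \left(-1 - 5\right) \right)} = 106 \left(-1 - 4 \left(\left(-10\right) \left(-1\right)\right)\right) = 106 \left(-1 - 40\right) = 106 \left(-41\right) = -4346$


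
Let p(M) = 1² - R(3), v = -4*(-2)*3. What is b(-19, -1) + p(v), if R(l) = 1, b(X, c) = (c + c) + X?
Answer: -21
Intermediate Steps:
b(X, c) = X + 2*c (b(X, c) = 2*c + X = X + 2*c)
v = 24 (v = 8*3 = 24)
p(M) = 0 (p(M) = 1² - 1*1 = 1 - 1 = 0)
b(-19, -1) + p(v) = (-19 + 2*(-1)) + 0 = (-19 - 2) + 0 = -21 + 0 = -21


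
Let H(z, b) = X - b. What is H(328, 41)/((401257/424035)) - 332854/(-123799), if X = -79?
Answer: -6165853078322/49675215343 ≈ -124.12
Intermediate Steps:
H(z, b) = -79 - b
H(328, 41)/((401257/424035)) - 332854/(-123799) = (-79 - 1*41)/((401257/424035)) - 332854/(-123799) = (-79 - 41)/((401257*(1/424035))) - 332854*(-1/123799) = -120/401257/424035 + 332854/123799 = -120*424035/401257 + 332854/123799 = -50884200/401257 + 332854/123799 = -6165853078322/49675215343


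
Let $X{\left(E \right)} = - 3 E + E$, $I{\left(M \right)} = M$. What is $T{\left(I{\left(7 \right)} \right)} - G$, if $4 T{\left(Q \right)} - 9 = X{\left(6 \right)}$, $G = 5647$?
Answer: $- \frac{22591}{4} \approx -5647.8$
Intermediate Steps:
$X{\left(E \right)} = - 2 E$
$T{\left(Q \right)} = - \frac{3}{4}$ ($T{\left(Q \right)} = \frac{9}{4} + \frac{\left(-2\right) 6}{4} = \frac{9}{4} + \frac{1}{4} \left(-12\right) = \frac{9}{4} - 3 = - \frac{3}{4}$)
$T{\left(I{\left(7 \right)} \right)} - G = - \frac{3}{4} - 5647 = - \frac{22591}{4}$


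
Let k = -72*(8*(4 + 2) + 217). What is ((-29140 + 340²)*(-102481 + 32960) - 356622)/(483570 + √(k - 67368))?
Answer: -242234006108895/19486669279 + 2003714094*I*√5403/19486669279 ≈ -12431.0 + 7.5582*I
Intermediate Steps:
k = -19080 (k = -72*(8*6 + 217) = -72*(48 + 217) = -72*265 = -19080)
((-29140 + 340²)*(-102481 + 32960) - 356622)/(483570 + √(k - 67368)) = ((-29140 + 340²)*(-102481 + 32960) - 356622)/(483570 + √(-19080 - 67368)) = ((-29140 + 115600)*(-69521) - 356622)/(483570 + √(-86448)) = (86460*(-69521) - 356622)/(483570 + 4*I*√5403) = (-6010785660 - 356622)/(483570 + 4*I*√5403) = -6011142282/(483570 + 4*I*√5403)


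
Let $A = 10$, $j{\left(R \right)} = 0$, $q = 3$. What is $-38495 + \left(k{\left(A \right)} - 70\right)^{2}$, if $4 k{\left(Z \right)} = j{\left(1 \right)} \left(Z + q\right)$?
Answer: $-33595$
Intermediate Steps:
$k{\left(Z \right)} = 0$ ($k{\left(Z \right)} = \frac{0 \left(Z + 3\right)}{4} = \frac{0 \left(3 + Z\right)}{4} = \frac{1}{4} \cdot 0 = 0$)
$-38495 + \left(k{\left(A \right)} - 70\right)^{2} = -38495 + \left(0 - 70\right)^{2} = -38495 + \left(-70\right)^{2} = -38495 + 4900 = -33595$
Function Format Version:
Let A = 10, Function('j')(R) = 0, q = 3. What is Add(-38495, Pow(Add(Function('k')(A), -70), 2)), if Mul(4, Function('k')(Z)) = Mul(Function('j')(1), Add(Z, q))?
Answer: -33595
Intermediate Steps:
Function('k')(Z) = 0 (Function('k')(Z) = Mul(Rational(1, 4), Mul(0, Add(Z, 3))) = Mul(Rational(1, 4), Mul(0, Add(3, Z))) = Mul(Rational(1, 4), 0) = 0)
Add(-38495, Pow(Add(Function('k')(A), -70), 2)) = Add(-38495, Pow(Add(0, -70), 2)) = Add(-38495, Pow(-70, 2)) = Add(-38495, 4900) = -33595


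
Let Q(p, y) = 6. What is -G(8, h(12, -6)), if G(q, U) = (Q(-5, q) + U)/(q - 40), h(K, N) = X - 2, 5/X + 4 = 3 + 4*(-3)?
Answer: 47/416 ≈ 0.11298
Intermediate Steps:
X = -5/13 (X = 5/(-4 + (3 + 4*(-3))) = 5/(-4 + (3 - 12)) = 5/(-4 - 9) = 5/(-13) = 5*(-1/13) = -5/13 ≈ -0.38462)
h(K, N) = -31/13 (h(K, N) = -5/13 - 2 = -31/13)
G(q, U) = (6 + U)/(-40 + q) (G(q, U) = (6 + U)/(q - 40) = (6 + U)/(-40 + q))
-G(8, h(12, -6)) = -(6 - 31/13)/(-40 + 8) = -47/((-32)*13) = -(-1)*47/(32*13) = -1*(-47/416) = 47/416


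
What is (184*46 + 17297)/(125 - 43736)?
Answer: -8587/14537 ≈ -0.59070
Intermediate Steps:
(184*46 + 17297)/(125 - 43736) = (8464 + 17297)/(-43611) = 25761*(-1/43611) = -8587/14537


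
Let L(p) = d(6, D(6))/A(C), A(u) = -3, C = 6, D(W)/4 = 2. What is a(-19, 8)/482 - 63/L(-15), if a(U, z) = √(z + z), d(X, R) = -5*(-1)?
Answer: 45559/1205 ≈ 37.808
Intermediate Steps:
D(W) = 8 (D(W) = 4*2 = 8)
d(X, R) = 5
a(U, z) = √2*√z (a(U, z) = √(2*z) = √2*√z)
L(p) = -5/3 (L(p) = 5/(-3) = 5*(-⅓) = -5/3)
a(-19, 8)/482 - 63/L(-15) = (√2*√8)/482 - 63/(-5/3) = (√2*(2*√2))*(1/482) - 63*(-⅗) = 4*(1/482) + 189/5 = 2/241 + 189/5 = 45559/1205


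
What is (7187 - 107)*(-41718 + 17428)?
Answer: -171973200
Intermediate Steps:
(7187 - 107)*(-41718 + 17428) = 7080*(-24290) = -171973200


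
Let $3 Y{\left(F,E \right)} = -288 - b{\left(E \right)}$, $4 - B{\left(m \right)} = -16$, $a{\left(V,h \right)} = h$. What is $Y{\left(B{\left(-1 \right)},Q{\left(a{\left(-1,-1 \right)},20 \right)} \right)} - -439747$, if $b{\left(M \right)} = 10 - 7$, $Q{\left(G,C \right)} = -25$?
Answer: $439650$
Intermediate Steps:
$b{\left(M \right)} = 3$ ($b{\left(M \right)} = 10 - 7 = 3$)
$B{\left(m \right)} = 20$ ($B{\left(m \right)} = 4 - -16 = 4 + 16 = 20$)
$Y{\left(F,E \right)} = -97$ ($Y{\left(F,E \right)} = \frac{-288 - 3}{3} = \frac{1}{3} \left(-291\right) = -97$)
$Y{\left(B{\left(-1 \right)},Q{\left(a{\left(-1,-1 \right)},20 \right)} \right)} - -439747 = -97 - -439747 = -97 + 439747 = 439650$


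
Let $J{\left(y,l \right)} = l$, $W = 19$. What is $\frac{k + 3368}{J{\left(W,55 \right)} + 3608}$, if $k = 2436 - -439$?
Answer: $\frac{2081}{1221} \approx 1.7043$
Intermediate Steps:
$k = 2875$ ($k = 2436 + 439 = 2875$)
$\frac{k + 3368}{J{\left(W,55 \right)} + 3608} = \frac{2875 + 3368}{55 + 3608} = \frac{6243}{3663} = 6243 \cdot \frac{1}{3663} = \frac{2081}{1221}$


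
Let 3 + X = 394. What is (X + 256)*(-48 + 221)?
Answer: 111931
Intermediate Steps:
X = 391 (X = -3 + 394 = 391)
(X + 256)*(-48 + 221) = (391 + 256)*(-48 + 221) = 647*173 = 111931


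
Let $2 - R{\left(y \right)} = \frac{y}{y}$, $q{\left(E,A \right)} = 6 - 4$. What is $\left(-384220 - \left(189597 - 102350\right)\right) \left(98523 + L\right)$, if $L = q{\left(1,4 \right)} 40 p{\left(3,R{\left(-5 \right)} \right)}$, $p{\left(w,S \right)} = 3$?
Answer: $-46563495321$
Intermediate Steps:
$q{\left(E,A \right)} = 2$
$R{\left(y \right)} = 1$ ($R{\left(y \right)} = 2 - \frac{y}{y} = 2 - 1 = 1$)
$L = 240$ ($L = 2 \cdot 40 \cdot 3 = 80 \cdot 3 = 240$)
$\left(-384220 - \left(189597 - 102350\right)\right) \left(98523 + L\right) = \left(-384220 - \left(189597 - 102350\right)\right) \left(98523 + 240\right) = \left(-384220 - 87247\right) 98763 = \left(-471467\right) 98763 = -46563495321$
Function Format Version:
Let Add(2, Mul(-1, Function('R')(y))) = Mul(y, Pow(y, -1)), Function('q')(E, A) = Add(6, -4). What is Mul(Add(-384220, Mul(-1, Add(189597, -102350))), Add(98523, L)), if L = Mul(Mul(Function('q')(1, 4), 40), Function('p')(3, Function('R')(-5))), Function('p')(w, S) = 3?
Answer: -46563495321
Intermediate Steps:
Function('q')(E, A) = 2
Function('R')(y) = 1 (Function('R')(y) = Add(2, Mul(-1, Mul(y, Pow(y, -1)))) = Add(2, Mul(-1, 1)) = Add(2, -1) = 1)
L = 240 (L = Mul(Mul(2, 40), 3) = Mul(80, 3) = 240)
Mul(Add(-384220, Mul(-1, Add(189597, -102350))), Add(98523, L)) = Mul(Add(-384220, Mul(-1, Add(189597, -102350))), Add(98523, 240)) = Mul(Add(-384220, Mul(-1, 87247)), 98763) = Mul(Add(-384220, -87247), 98763) = Mul(-471467, 98763) = -46563495321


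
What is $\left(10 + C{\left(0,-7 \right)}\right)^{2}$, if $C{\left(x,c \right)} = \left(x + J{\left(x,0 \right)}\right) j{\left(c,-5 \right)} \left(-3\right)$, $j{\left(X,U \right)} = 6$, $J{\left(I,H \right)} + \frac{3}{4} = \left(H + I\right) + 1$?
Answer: $\frac{121}{4} \approx 30.25$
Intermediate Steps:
$J{\left(I,H \right)} = \frac{1}{4} + H + I$ ($J{\left(I,H \right)} = - \frac{3}{4} + \left(\left(H + I\right) + 1\right) = - \frac{3}{4} + \left(1 + H + I\right) = \frac{1}{4} + H + I$)
$C{\left(x,c \right)} = - \frac{9}{2} - 36 x$ ($C{\left(x,c \right)} = \left(x + \left(\frac{1}{4} + 0 + x\right)\right) 6 \left(-3\right) = \left(x + \left(\frac{1}{4} + x\right)\right) 6 \left(-3\right) = \left(\frac{1}{4} + 2 x\right) 6 \left(-3\right) = \left(\frac{3}{2} + 12 x\right) \left(-3\right) = - \frac{9}{2} - 36 x$)
$\left(10 + C{\left(0,-7 \right)}\right)^{2} = \left(10 - \frac{9}{2}\right)^{2} = \left(\frac{11}{2}\right)^{2} = \frac{121}{4}$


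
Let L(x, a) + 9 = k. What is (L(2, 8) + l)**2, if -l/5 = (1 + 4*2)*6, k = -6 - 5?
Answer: 84100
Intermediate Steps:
k = -11
L(x, a) = -20 (L(x, a) = -9 - 11 = -20)
l = -270 (l = -5*(1 + 4*2)*6 = -5*(1 + 8)*6 = -45*6 = -5*54 = -270)
(L(2, 8) + l)**2 = (-20 - 270)**2 = (-290)**2 = 84100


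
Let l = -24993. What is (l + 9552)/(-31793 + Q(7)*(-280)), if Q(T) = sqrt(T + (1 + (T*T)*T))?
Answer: 490915713/983276449 - 12970440*sqrt(39)/983276449 ≈ 0.41689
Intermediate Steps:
Q(T) = sqrt(1 + T + T**3) (Q(T) = sqrt(T + (1 + T**2*T)) = sqrt(T + (1 + T**3)) = sqrt(1 + T + T**3))
(l + 9552)/(-31793 + Q(7)*(-280)) = (-24993 + 9552)/(-31793 + sqrt(1 + 7 + 7**3)*(-280)) = -15441/(-31793 + sqrt(1 + 7 + 343)*(-280)) = -15441/(-31793 + sqrt(351)*(-280)) = -15441/(-31793 + (3*sqrt(39))*(-280)) = -15441/(-31793 - 840*sqrt(39))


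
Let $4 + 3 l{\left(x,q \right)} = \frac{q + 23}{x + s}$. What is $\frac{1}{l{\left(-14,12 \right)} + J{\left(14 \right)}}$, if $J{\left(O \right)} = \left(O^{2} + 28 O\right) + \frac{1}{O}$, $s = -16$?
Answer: $\frac{63}{36940} \approx 0.0017055$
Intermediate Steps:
$l{\left(x,q \right)} = - \frac{4}{3} + \frac{23 + q}{3 \left(-16 + x\right)}$ ($l{\left(x,q \right)} = - \frac{4}{3} + \frac{\left(q + 23\right) \frac{1}{x - 16}}{3} = - \frac{4}{3} + \frac{\left(23 + q\right) \frac{1}{-16 + x}}{3} = - \frac{4}{3} + \frac{\frac{1}{-16 + x} \left(23 + q\right)}{3} = - \frac{4}{3} + \frac{23 + q}{3 \left(-16 + x\right)}$)
$J{\left(O \right)} = \frac{1}{O} + O^{2} + 28 O$
$\frac{1}{l{\left(-14,12 \right)} + J{\left(14 \right)}} = \frac{1}{\frac{87 + 12 - -56}{3 \left(-16 - 14\right)} + \frac{1 + 14^{2} \left(28 + 14\right)}{14}} = \frac{1}{\frac{87 + 12 + 56}{3 \left(-30\right)} + \frac{1 + 196 \cdot 42}{14}} = \frac{1}{\frac{1}{3} \left(- \frac{1}{30}\right) 155 + \frac{1 + 8232}{14}} = \frac{1}{- \frac{31}{18} + \frac{1}{14} \cdot 8233} = \frac{1}{- \frac{31}{18} + \frac{8233}{14}} = \frac{1}{\frac{36940}{63}} = \frac{63}{36940}$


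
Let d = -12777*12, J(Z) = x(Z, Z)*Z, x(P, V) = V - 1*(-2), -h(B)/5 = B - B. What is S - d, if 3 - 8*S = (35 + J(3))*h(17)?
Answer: 1226595/8 ≈ 1.5332e+5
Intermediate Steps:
h(B) = 0 (h(B) = -5*(B - B) = -5*0 = 0)
x(P, V) = 2 + V (x(P, V) = V + 2 = 2 + V)
J(Z) = Z*(2 + Z) (J(Z) = (2 + Z)*Z = Z*(2 + Z))
d = -153324
S = 3/8 (S = 3/8 - (35 + 3*(2 + 3))*0/8 = 3/8 - (35 + 3*5)*0/8 = 3/8 - (35 + 15)*0/8 = 3/8 - 25*0/4 = 3/8 - ⅛*0 = 3/8 + 0 = 3/8 ≈ 0.37500)
S - d = 3/8 - 1*(-153324) = 3/8 + 153324 = 1226595/8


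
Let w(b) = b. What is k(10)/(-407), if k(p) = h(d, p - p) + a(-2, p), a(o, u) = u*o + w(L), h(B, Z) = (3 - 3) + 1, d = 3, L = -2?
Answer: 21/407 ≈ 0.051597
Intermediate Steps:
h(B, Z) = 1 (h(B, Z) = 0 + 1 = 1)
a(o, u) = -2 + o*u (a(o, u) = u*o - 2 = o*u - 2 = -2 + o*u)
k(p) = -1 - 2*p (k(p) = 1 + (-2 - 2*p) = -1 - 2*p)
k(10)/(-407) = (-1 - 2*10)/(-407) = (-1 - 20)*(-1/407) = -21*(-1/407) = 21/407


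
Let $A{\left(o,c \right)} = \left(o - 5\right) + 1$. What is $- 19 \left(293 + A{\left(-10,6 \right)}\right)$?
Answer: $-5301$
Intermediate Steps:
$A{\left(o,c \right)} = -4 + o$ ($A{\left(o,c \right)} = \left(-5 + o\right) + 1 = -4 + o$)
$- 19 \left(293 + A{\left(-10,6 \right)}\right) = - 19 \left(293 - 14\right) = \left(-19\right) 279 = -5301$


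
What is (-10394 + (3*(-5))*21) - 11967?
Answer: -22676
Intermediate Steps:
(-10394 + (3*(-5))*21) - 11967 = (-10394 - 15*21) - 11967 = (-10394 - 315) - 11967 = -10709 - 11967 = -22676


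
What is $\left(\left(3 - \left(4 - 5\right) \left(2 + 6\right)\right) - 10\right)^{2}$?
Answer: $1$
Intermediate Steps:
$\left(\left(3 - \left(4 - 5\right) \left(2 + 6\right)\right) - 10\right)^{2} = \left(\left(3 - \left(-1\right) 8\right) - 10\right)^{2} = \left(\left(3 - -8\right) - 10\right)^{2} = \left(\left(3 + 8\right) - 10\right)^{2} = \left(11 - 10\right)^{2} = 1^{2} = 1$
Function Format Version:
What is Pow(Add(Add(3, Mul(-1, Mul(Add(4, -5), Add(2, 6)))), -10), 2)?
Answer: 1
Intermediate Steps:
Pow(Add(Add(3, Mul(-1, Mul(Add(4, -5), Add(2, 6)))), -10), 2) = Pow(Add(Add(3, Mul(-1, Mul(-1, 8))), -10), 2) = Pow(Add(Add(3, Mul(-1, -8)), -10), 2) = Pow(Add(Add(3, 8), -10), 2) = Pow(Add(11, -10), 2) = Pow(1, 2) = 1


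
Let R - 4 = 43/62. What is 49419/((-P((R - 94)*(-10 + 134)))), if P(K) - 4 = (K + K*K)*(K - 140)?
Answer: 49419/1375087616024 ≈ 3.5939e-8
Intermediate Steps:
R = 291/62 (R = 4 + 43/62 = 291/62 ≈ 4.6936)
P(K) = 4 + (-140 + K)*(K + K**2) (P(K) = 4 + (K + K*K)*(K - 140) = 4 + (K + K**2)*(-140 + K) = 4 + (-140 + K)*(K + K**2))
49419/((-P((R - 94)*(-10 + 134)))) = 49419/((-(4 + ((291/62 - 94)*(-10 + 134))**3 - 140*(291/62 - 94)*(-10 + 134) - 139*(-10 + 134)**2*(291/62 - 94)**2))) = 49419/((-(4 + (-5537/62*124)**3 - (-387590)*124/31 - 139*(-5537/62*124)**2))) = 49419/((-(4 + (-11074)**3 - 140*(-11074) - 139*(-11074)**2))) = 49419/((-(4 - 1358043113224 + 1550360 - 139*122633476))) = 49419/((-(4 - 1358043113224 + 1550360 - 17046053164))) = 49419/((-1*(-1375087616024))) = 49419/1375087616024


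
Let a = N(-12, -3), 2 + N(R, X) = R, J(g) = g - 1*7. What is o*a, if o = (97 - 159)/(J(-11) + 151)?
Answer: 124/19 ≈ 6.5263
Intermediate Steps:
J(g) = -7 + g (J(g) = g - 7 = -7 + g)
N(R, X) = -2 + R
a = -14 (a = -2 - 12 = -14)
o = -62/133 (o = (97 - 159)/((-7 - 11) + 151) = -62/(-18 + 151) = -62/133 ≈ -0.46617)
o*a = -62/133*(-14) = 124/19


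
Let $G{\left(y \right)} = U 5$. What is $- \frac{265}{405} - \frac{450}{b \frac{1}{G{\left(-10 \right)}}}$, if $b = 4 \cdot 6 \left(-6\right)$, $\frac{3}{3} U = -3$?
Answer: $- \frac{30799}{648} \approx -47.529$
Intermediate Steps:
$U = -3$
$G{\left(y \right)} = -15$ ($G{\left(y \right)} = \left(-3\right) 5 = -15$)
$b = -144$ ($b = 24 \left(-6\right) = -144$)
$- \frac{265}{405} - \frac{450}{b \frac{1}{G{\left(-10 \right)}}} = - \frac{265}{405} - \frac{450}{\left(-144\right) \frac{1}{-15}} = \left(-265\right) \frac{1}{405} - \frac{450}{\left(-144\right) \left(- \frac{1}{15}\right)} = - \frac{53}{81} - \frac{450}{\frac{48}{5}} = - \frac{53}{81} - \frac{375}{8} = - \frac{30799}{648}$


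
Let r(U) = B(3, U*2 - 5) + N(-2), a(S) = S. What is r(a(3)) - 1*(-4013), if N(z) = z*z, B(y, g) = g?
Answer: 4018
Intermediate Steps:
N(z) = z²
r(U) = -1 + 2*U (r(U) = (U*2 - 5) + (-2)² = (2*U - 5) + 4 = (-5 + 2*U) + 4 = -1 + 2*U)
r(a(3)) - 1*(-4013) = (-1 + 2*3) - 1*(-4013) = (-1 + 6) + 4013 = 5 + 4013 = 4018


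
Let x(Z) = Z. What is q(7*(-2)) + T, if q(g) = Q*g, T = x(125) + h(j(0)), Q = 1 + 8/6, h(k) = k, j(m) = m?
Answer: 277/3 ≈ 92.333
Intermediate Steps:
Q = 7/3 (Q = 1 + (⅙)*8 = 1 + 4/3 = 7/3 ≈ 2.3333)
T = 125 (T = 125 + 0 = 125)
q(g) = 7*g/3
q(7*(-2)) + T = 7*(7*(-2))/3 + 125 = (7/3)*(-14) + 125 = -98/3 + 125 = 277/3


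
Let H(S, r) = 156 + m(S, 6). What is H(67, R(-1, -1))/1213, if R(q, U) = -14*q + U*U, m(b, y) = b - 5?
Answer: 218/1213 ≈ 0.17972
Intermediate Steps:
m(b, y) = -5 + b
R(q, U) = U**2 - 14*q (R(q, U) = -14*q + U**2 = U**2 - 14*q)
H(S, r) = 151 + S (H(S, r) = 156 + (-5 + S) = 151 + S)
H(67, R(-1, -1))/1213 = (151 + 67)/1213 = 218*(1/1213) = 218/1213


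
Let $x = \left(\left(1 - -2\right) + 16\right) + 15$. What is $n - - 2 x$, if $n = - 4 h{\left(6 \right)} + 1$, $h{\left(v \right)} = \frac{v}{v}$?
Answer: $65$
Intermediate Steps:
$h{\left(v \right)} = 1$
$n = -3$ ($n = \left(-4\right) 1 + 1 = -4 + 1 = -3$)
$x = 34$ ($x = \left(\left(1 + 2\right) + 16\right) + 15 = \left(3 + 16\right) + 15 = 19 + 15 = 34$)
$n - - 2 x = -3 - \left(-2\right) 34 = -3 - -68 = -3 + 68 = 65$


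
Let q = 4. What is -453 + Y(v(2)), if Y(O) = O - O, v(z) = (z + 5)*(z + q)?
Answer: -453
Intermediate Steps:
v(z) = (4 + z)*(5 + z) (v(z) = (z + 5)*(z + 4) = (5 + z)*(4 + z) = (4 + z)*(5 + z))
Y(O) = 0
-453 + Y(v(2)) = -453 + 0 = -453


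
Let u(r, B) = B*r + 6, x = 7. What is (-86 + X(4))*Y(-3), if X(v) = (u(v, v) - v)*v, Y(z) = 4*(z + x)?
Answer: -224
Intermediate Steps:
u(r, B) = 6 + B*r
Y(z) = 28 + 4*z (Y(z) = 4*(z + 7) = 4*(7 + z) = 28 + 4*z)
X(v) = v*(6 + v² - v) (X(v) = ((6 + v*v) - v)*v = ((6 + v²) - v)*v = (6 + v² - v)*v = v*(6 + v² - v))
(-86 + X(4))*Y(-3) = (-86 + 4*(6 + 4² - 1*4))*(28 + 4*(-3)) = (-86 + 4*(6 + 16 - 4))*(28 - 12) = (-86 + 4*18)*16 = (-86 + 72)*16 = -14*16 = -224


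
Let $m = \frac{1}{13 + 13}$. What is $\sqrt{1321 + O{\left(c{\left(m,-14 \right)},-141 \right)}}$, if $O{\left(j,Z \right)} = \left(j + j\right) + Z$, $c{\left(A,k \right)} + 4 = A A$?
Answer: $\frac{\sqrt{792274}}{26} \approx 34.234$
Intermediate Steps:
$m = \frac{1}{26} \approx 0.038462$
$c{\left(A,k \right)} = -4 + A^{2}$ ($c{\left(A,k \right)} = -4 + A A = -4 + A^{2}$)
$O{\left(j,Z \right)} = Z + 2 j$ ($O{\left(j,Z \right)} = 2 j + Z = Z + 2 j$)
$\sqrt{1321 + O{\left(c{\left(m,-14 \right)},-141 \right)}} = \sqrt{1321 - \left(141 - 2 \left(-4 + \left(\frac{1}{26}\right)^{2}\right)\right)} = \sqrt{1321 - \left(141 - 2 \left(-4 + \frac{1}{676}\right)\right)} = \sqrt{1321 + \left(-141 + 2 \left(- \frac{2703}{676}\right)\right)} = \sqrt{1321 - \frac{50361}{338}} = \sqrt{\frac{396137}{338}} = \frac{\sqrt{792274}}{26}$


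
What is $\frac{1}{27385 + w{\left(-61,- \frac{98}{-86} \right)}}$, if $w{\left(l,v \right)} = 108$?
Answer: $\frac{1}{27493} \approx 3.6373 \cdot 10^{-5}$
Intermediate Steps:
$\frac{1}{27385 + w{\left(-61,- \frac{98}{-86} \right)}} = \frac{1}{27385 + 108} = \frac{1}{27493}$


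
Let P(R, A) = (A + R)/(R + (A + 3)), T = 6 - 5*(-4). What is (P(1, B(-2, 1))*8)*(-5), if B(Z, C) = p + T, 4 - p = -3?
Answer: -1360/37 ≈ -36.757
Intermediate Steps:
p = 7 (p = 4 - 1*(-3) = 4 + 3 = 7)
T = 26 (T = 6 + 20 = 26)
B(Z, C) = 33 (B(Z, C) = 7 + 26 = 33)
P(R, A) = (A + R)/(3 + A + R) (P(R, A) = (A + R)/(R + (3 + A)) = (A + R)/(3 + A + R))
(P(1, B(-2, 1))*8)*(-5) = (((33 + 1)/(3 + 33 + 1))*8)*(-5) = ((34/37)*8)*(-5) = (272/37)*(-5) = -1360/37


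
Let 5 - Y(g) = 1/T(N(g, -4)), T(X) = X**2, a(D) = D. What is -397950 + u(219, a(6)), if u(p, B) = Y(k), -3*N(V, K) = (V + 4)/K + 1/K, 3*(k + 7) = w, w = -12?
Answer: -397949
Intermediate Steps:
k = -11 (k = -7 + (1/3)*(-12) = -7 - 4 = -11)
N(V, K) = -1/(3*K) - (4 + V)/(3*K) (N(V, K) = -((V + 4)/K + 1/K)/3 = -((4 + V)/K + 1/K)/3 = -(1/K + (4 + V)/K)/3 = -1/(3*K) - (4 + V)/(3*K))
Y(g) = 5 - 1/(5/12 + g/12)**2 (Y(g) = 5 - 1/(((1/3)*(-5 - g)/(-4))**2) = 5 - 1/(((1/3)*(-1/4)*(-5 - g))**2) = 5 - 1/((5/12 + g/12)**2) = 5 - 1/(5/12 + g/12)**2)
u(p, B) = 1 (u(p, B) = 5 - 144/(5 - 11)**2 = 5 - 144/(-6)**2 = 5 - 144*1/36 = 5 - 4 = 1)
-397950 + u(219, a(6)) = -397950 + 1 = -397949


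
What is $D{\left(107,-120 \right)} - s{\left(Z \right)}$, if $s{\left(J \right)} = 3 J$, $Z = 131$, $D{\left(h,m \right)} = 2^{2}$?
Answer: $-389$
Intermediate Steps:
$D{\left(h,m \right)} = 4$
$D{\left(107,-120 \right)} - s{\left(Z \right)} = 4 - 3 \cdot 131 = 4 - 393 = -389$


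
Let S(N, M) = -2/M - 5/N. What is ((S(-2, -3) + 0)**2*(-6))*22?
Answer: -3971/3 ≈ -1323.7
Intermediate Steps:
S(N, M) = -5/N - 2/M
((S(-2, -3) + 0)**2*(-6))*22 = (((-5/(-2) - 2/(-3)) + 0)**2*(-6))*22 = (((-5*(-1/2) - 2*(-1/3)) + 0)**2*(-6))*22 = (((5/2 + 2/3) + 0)**2*(-6))*22 = ((19/6 + 0)**2*(-6))*22 = ((19/6)**2*(-6))*22 = ((361/36)*(-6))*22 = -361/6*22 = -3971/3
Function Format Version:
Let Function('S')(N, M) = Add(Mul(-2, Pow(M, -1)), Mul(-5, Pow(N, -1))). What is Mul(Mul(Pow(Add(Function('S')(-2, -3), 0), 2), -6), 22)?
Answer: Rational(-3971, 3) ≈ -1323.7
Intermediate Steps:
Function('S')(N, M) = Add(Mul(-5, Pow(N, -1)), Mul(-2, Pow(M, -1)))
Mul(Mul(Pow(Add(Function('S')(-2, -3), 0), 2), -6), 22) = Mul(Mul(Pow(Add(Add(Mul(-5, Pow(-2, -1)), Mul(-2, Pow(-3, -1))), 0), 2), -6), 22) = Mul(Mul(Pow(Add(Add(Mul(-5, Rational(-1, 2)), Mul(-2, Rational(-1, 3))), 0), 2), -6), 22) = Mul(Mul(Pow(Add(Add(Rational(5, 2), Rational(2, 3)), 0), 2), -6), 22) = Mul(Mul(Pow(Add(Rational(19, 6), 0), 2), -6), 22) = Mul(Mul(Pow(Rational(19, 6), 2), -6), 22) = Mul(Mul(Rational(361, 36), -6), 22) = Mul(Rational(-361, 6), 22) = Rational(-3971, 3)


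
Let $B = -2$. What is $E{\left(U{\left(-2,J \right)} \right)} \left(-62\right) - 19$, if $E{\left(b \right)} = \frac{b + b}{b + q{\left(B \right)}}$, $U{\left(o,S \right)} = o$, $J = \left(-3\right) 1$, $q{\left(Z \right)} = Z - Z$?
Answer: $-143$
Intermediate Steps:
$q{\left(Z \right)} = 0$
$J = -3$
$E{\left(b \right)} = 2$ ($E{\left(b \right)} = \frac{b + b}{b + 0} = \frac{2 b}{b} = 2$)
$E{\left(U{\left(-2,J \right)} \right)} \left(-62\right) - 19 = 2 \left(-62\right) - 19 = -124 - 19 = -143$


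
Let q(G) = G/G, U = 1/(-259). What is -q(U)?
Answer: -1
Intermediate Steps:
U = -1/259 ≈ -0.0038610
q(G) = 1
-q(U) = -1*1 = -1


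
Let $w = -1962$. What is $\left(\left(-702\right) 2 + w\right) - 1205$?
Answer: $-4571$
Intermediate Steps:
$\left(\left(-702\right) 2 + w\right) - 1205 = \left(\left(-702\right) 2 - 1962\right) - 1205 = \left(-1404 - 1962\right) - 1205 = -3366 - 1205 = -4571$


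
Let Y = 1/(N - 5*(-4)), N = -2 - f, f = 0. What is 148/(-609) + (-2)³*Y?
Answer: -1256/1827 ≈ -0.68747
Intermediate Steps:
N = -2 (N = -2 - 1*0 = -2 + 0 = -2)
Y = 1/18 (Y = 1/(-2 - 5*(-4)) = 1/(-2 + 20) = 1/18 ≈ 0.055556)
148/(-609) + (-2)³*Y = 148/(-609) + (-2)³*(1/18) = 148*(-1/609) - 8*1/18 = -148/609 - 4/9 = -1256/1827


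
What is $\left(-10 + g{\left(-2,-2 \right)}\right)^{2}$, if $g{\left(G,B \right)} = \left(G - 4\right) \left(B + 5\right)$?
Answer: $784$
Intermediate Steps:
$g{\left(G,B \right)} = \left(-4 + G\right) \left(5 + B\right)$
$\left(-10 + g{\left(-2,-2 \right)}\right)^{2} = \left(-10 - 18\right)^{2} = \left(-28\right)^{2} = 784$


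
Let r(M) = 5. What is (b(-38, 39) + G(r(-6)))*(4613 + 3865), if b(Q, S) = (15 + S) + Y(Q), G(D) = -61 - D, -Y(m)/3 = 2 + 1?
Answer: -178038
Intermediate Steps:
Y(m) = -9 (Y(m) = -3*(2 + 1) = -3*3 = -9)
b(Q, S) = 6 + S (b(Q, S) = (15 + S) - 9 = 6 + S)
(b(-38, 39) + G(r(-6)))*(4613 + 3865) = ((6 + 39) + (-61 - 1*5))*(4613 + 3865) = (45 + (-61 - 5))*8478 = (45 - 66)*8478 = -21*8478 = -178038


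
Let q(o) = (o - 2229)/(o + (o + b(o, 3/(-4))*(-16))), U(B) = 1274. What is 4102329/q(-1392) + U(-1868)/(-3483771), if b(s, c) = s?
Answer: -92838069919610582/4204911597 ≈ -2.2078e+7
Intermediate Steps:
q(o) = -(-2229 + o)/(14*o) (q(o) = (o - 2229)/(o + (o + o*(-16))) = (-2229 + o)/(o + (o - 16*o)) = (-2229 + o)/(o - 15*o) = (-2229 + o)/((-14*o)) = (-2229 + o)*(-1/(14*o)) = -(-2229 + o)/(14*o))
4102329/q(-1392) + U(-1868)/(-3483771) = 4102329/(((1/14)*(2229 - 1*(-1392))/(-1392))) + 1274/(-3483771) = 4102329/(((1/14)*(-1/1392)*(2229 + 1392))) + 1274*(-1/3483771) = 4102329/(((1/14)*(-1/1392)*3621)) - 1274/3483771 = 4102329/(-1207/6496) - 1274/3483771 = 4102329*(-6496/1207) - 1274/3483771 = -26648729184/1207 - 1274/3483771 = -92838069919610582/4204911597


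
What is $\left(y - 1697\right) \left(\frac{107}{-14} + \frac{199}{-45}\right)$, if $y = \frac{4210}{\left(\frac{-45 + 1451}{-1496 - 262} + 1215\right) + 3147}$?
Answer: $\frac{1976789158817}{96604074} \approx 20463.0$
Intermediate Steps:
$y = \frac{740118}{766699}$ ($y = \frac{4210}{\left(\frac{1406}{-1758} + 1215\right) + 3147} = \frac{4210}{\left(1406 \left(- \frac{1}{1758}\right) + 1215\right) + 3147} = \frac{4210}{\left(- \frac{703}{879} + 1215\right) + 3147} = \frac{4210}{\frac{1067282}{879} + 3147} = \frac{4210}{\frac{3833495}{879}} = 4210 \cdot \frac{879}{3833495} = \frac{740118}{766699} \approx 0.96533$)
$\left(y - 1697\right) \left(\frac{107}{-14} + \frac{199}{-45}\right) = \left(\frac{740118}{766699} - 1697\right) \left(\frac{107}{-14} + \frac{199}{-45}\right) = \left(\frac{740118}{766699} - 1697\right) \left(107 \left(- \frac{1}{14}\right) + 199 \left(- \frac{1}{45}\right)\right) = - \frac{1300348085 \left(- \frac{107}{14} - \frac{199}{45}\right)}{766699} = \left(- \frac{1300348085}{766699}\right) \left(- \frac{7601}{630}\right) = \frac{1976789158817}{96604074}$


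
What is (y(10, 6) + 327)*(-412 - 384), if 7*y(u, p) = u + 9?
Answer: -1837168/7 ≈ -2.6245e+5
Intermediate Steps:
y(u, p) = 9/7 + u/7 (y(u, p) = (u + 9)/7 = (9 + u)/7 = 9/7 + u/7)
(y(10, 6) + 327)*(-412 - 384) = ((9/7 + (1/7)*10) + 327)*(-412 - 384) = ((9/7 + 10/7) + 327)*(-796) = (19/7 + 327)*(-796) = (2308/7)*(-796) = -1837168/7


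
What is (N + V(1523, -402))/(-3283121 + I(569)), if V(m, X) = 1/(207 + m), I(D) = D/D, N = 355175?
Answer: -614452751/5679797600 ≈ -0.10818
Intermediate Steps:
I(D) = 1
(N + V(1523, -402))/(-3283121 + I(569)) = (355175 + 1/(207 + 1523))/(-3283121 + 1) = (355175 + 1/1730)/(-3283120) = (355175 + 1/1730)*(-1/3283120) = (614452751/1730)*(-1/3283120) = -614452751/5679797600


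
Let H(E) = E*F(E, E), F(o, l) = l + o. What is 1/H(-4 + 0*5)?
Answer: 1/32 ≈ 0.031250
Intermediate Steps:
H(E) = 2*E² (H(E) = E*(E + E) = E*(2*E) = 2*E²)
1/H(-4 + 0*5) = 1/(2*(-4 + 0*5)²) = 1/(2*(-4 + 0)²) = 1/(2*(-4)²) = 1/(2*16) = 1/32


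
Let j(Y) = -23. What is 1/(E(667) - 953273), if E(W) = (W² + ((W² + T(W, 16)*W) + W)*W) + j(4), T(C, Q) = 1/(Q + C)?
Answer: 683/202631139824 ≈ 3.3707e-9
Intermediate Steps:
T(C, Q) = 1/(C + Q)
E(W) = -23 + W² + W*(W + W² + W/(16 + W)) (E(W) = (W² + ((W² + W/(W + 16)) + W)*W) - 23 = (W² + ((W² + W/(16 + W)) + W)*W) - 23 = (W² + (W + W² + W/(16 + W))*W) - 23 = (W² + W*(W + W² + W/(16 + W))) - 23 = -23 + W² + W*(W + W² + W/(16 + W)))
1/(E(667) - 953273) = 1/((667² + (16 + 667)*(-23 + 667³ + 2*667²))/(16 + 667) - 953273) = 1/((444889 + 683*(-23 + 296740963 + 2*444889))/683 - 953273) = 1/((444889 + 683*(-23 + 296740963 + 889778))/683 - 953273) = 1/((444889 + 683*297630718)/683 - 953273) = 1/((444889 + 203281780394)/683 - 953273) = 1/((1/683)*203282225283 - 953273) = 1/(203282225283/683 - 953273) = 1/(202631139824/683) = 683/202631139824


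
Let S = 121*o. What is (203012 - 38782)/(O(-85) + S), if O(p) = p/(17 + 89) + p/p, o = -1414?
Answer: -17408380/18135943 ≈ -0.95988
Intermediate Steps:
S = -171094 (S = 121*(-1414) = -171094)
O(p) = 1 + p/106 (O(p) = p/106 + 1 = 1 + p/106)
(203012 - 38782)/(O(-85) + S) = (203012 - 38782)/((1 + (1/106)*(-85)) - 171094) = 164230/((1 - 85/106) - 171094) = 164230/(21/106 - 171094) = 164230/(-18135943/106) = 164230*(-106/18135943) = -17408380/18135943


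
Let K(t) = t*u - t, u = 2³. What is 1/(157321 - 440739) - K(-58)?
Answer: 115067707/283418 ≈ 406.00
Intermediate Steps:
u = 8
K(t) = 7*t (K(t) = t*8 - t = 8*t - t = 7*t)
1/(157321 - 440739) - K(-58) = 1/(157321 - 440739) - 7*(-58) = 1/(-283418) - 1*(-406) = -1/283418 + 406 = 115067707/283418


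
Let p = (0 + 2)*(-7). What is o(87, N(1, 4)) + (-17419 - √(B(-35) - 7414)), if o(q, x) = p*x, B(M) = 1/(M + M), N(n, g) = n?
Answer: -17433 - I*√36328670/70 ≈ -17433.0 - 86.105*I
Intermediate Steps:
B(M) = 1/(2*M)
p = -14 (p = 2*(-7) = -14)
o(q, x) = -14*x
o(87, N(1, 4)) + (-17419 - √(B(-35) - 7414)) = -14*1 + (-17419 - √((½)/(-35) - 7414)) = -14 + (-17419 - √((½)*(-1/35) - 7414)) = -14 + (-17419 - √(-1/70 - 7414)) = -14 + (-17419 - √(-518981/70)) = -14 + (-17419 - I*√36328670/70) = -17433 - I*√36328670/70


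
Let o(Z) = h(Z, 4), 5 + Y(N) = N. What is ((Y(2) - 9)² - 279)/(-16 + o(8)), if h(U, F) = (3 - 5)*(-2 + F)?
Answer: 27/4 ≈ 6.7500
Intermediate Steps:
h(U, F) = 4 - 2*F (h(U, F) = -2*(-2 + F) = 4 - 2*F)
Y(N) = -5 + N
o(Z) = -4 (o(Z) = 4 - 2*4 = 4 - 8 = -4)
((Y(2) - 9)² - 279)/(-16 + o(8)) = (((-5 + 2) - 9)² - 279)/(-16 - 4) = ((-3 - 9)² - 279)/(-20) = ((-12)² - 279)*(-1/20) = (144 - 279)*(-1/20) = -135*(-1/20) = 27/4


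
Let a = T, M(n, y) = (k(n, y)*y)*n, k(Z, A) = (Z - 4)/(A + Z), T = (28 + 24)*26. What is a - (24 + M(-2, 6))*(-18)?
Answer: 2108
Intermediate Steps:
T = 1352 (T = 52*26 = 1352)
k(Z, A) = (-4 + Z)/(A + Z)
M(n, y) = n*y*(-4 + n)/(n + y) (M(n, y) = (((-4 + n)/(y + n))*y)*n = (((-4 + n)/(n + y))*y)*n = (y*(-4 + n)/(n + y))*n = n*y*(-4 + n)/(n + y))
a = 1352
a - (24 + M(-2, 6))*(-18) = 1352 - (24 - 2*6*(-4 - 2)/(-2 + 6))*(-18) = 1352 - (24 - 2*6*(-6)/4)*(-18) = 1352 - (24 - 2*6*¼*(-6))*(-18) = 1352 - (24 + 18)*(-18) = 1352 - 42*(-18) = 1352 - 1*(-756) = 1352 + 756 = 2108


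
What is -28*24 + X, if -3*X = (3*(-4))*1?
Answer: -668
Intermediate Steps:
X = 4 (X = -3*(-4)/3 = -(-4) = -1/3*(-12) = 4)
-28*24 + X = -28*24 + 4 = -672 + 4 = -668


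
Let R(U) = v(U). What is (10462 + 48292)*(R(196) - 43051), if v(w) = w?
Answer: -2517902670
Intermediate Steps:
R(U) = U
(10462 + 48292)*(R(196) - 43051) = (10462 + 48292)*(196 - 43051) = 58754*(-42855) = -2517902670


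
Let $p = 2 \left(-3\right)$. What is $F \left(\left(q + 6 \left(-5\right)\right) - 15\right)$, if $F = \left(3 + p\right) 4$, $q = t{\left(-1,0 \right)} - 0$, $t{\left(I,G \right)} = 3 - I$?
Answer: $492$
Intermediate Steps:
$q = 4$ ($q = \left(3 - -1\right) - 0 = \left(3 + 1\right) + 0 = 4 + 0 = 4$)
$p = -6$
$F = -12$ ($F = \left(3 - 6\right) 4 = \left(-3\right) 4 = -12$)
$F \left(\left(q + 6 \left(-5\right)\right) - 15\right) = - 12 \left(\left(4 + 6 \left(-5\right)\right) - 15\right) = - 12 \left(\left(4 - 30\right) - 15\right) = - 12 \left(-26 - 15\right) = \left(-12\right) \left(-41\right) = 492$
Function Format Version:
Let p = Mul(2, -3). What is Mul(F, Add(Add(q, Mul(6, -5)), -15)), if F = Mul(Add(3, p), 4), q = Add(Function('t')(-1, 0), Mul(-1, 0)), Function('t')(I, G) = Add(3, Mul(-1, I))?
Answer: 492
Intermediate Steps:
q = 4 (q = Add(Add(3, Mul(-1, -1)), Mul(-1, 0)) = Add(Add(3, 1), 0) = Add(4, 0) = 4)
p = -6
F = -12 (F = Mul(Add(3, -6), 4) = Mul(-3, 4) = -12)
Mul(F, Add(Add(q, Mul(6, -5)), -15)) = Mul(-12, Add(Add(4, Mul(6, -5)), -15)) = Mul(-12, Add(Add(4, -30), -15)) = Mul(-12, Add(-26, -15)) = Mul(-12, -41) = 492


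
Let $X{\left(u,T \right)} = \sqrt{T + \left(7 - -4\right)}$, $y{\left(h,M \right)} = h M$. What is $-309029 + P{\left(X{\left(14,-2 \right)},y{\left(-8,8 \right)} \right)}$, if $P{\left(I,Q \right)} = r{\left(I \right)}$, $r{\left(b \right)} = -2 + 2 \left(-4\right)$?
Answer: $-309039$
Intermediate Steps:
$y{\left(h,M \right)} = M h$
$X{\left(u,T \right)} = \sqrt{11 + T}$ ($X{\left(u,T \right)} = \sqrt{T + \left(7 + 4\right)} = \sqrt{T + 11} = \sqrt{11 + T}$)
$r{\left(b \right)} = -10$ ($r{\left(b \right)} = -2 - 8 = -10$)
$P{\left(I,Q \right)} = -10$
$-309029 + P{\left(X{\left(14,-2 \right)},y{\left(-8,8 \right)} \right)} = -309029 - 10 = -309039$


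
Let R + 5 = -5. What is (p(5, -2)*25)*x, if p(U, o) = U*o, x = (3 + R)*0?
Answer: 0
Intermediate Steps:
R = -10 (R = -5 - 5 = -10)
x = 0 (x = (3 - 10)*0 = -7*0 = 0)
(p(5, -2)*25)*x = ((5*(-2))*25)*0 = -10*25*0 = -250*0 = 0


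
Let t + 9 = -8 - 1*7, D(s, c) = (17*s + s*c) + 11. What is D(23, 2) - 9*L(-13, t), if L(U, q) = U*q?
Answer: -2360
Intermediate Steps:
D(s, c) = 11 + 17*s + c*s (D(s, c) = (17*s + c*s) + 11 = 11 + 17*s + c*s)
t = -24 (t = -9 + (-8 - 1*7) = -9 + (-8 - 7) = -9 - 15 = -24)
D(23, 2) - 9*L(-13, t) = (11 + 17*23 + 2*23) - (-117)*(-24) = (11 + 391 + 46) - 9*312 = 448 - 2808 = -2360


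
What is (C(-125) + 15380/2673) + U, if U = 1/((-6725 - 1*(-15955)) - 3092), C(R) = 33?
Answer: 6422545/165726 ≈ 38.754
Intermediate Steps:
U = 1/6138 (U = 1/((-6725 + 15955) - 3092) = 1/(9230 - 3092) = 1/6138 ≈ 0.00016292)
(C(-125) + 15380/2673) + U = (33 + 15380/2673) + 1/6138 = 103589/2673 + 1/6138 = 6422545/165726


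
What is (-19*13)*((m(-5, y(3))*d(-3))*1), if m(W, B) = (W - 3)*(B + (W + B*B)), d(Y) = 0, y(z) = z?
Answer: 0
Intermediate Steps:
m(W, B) = (-3 + W)*(B + W + B²) (m(W, B) = (-3 + W)*(B + (W + B²)) = (-3 + W)*(B + W + B²))
(-19*13)*((m(-5, y(3))*d(-3))*1) = (-19*13)*((((-5)² - 3*3 - 3*(-5) - 3*3² + 3*(-5) - 5*3²)*0)*1) = -247*(25 - 9 + 15 - 3*9 - 15 - 5*9)*0 = -247*(25 - 9 + 15 - 27 - 15 - 45)*0 = -247*(-56*0) = -0 = -247*0 = 0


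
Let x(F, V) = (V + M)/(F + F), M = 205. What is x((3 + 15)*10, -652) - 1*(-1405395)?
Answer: 168647251/120 ≈ 1.4054e+6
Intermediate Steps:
x(F, V) = (205 + V)/(2*F) (x(F, V) = (V + 205)/(F + F) = (205 + V)/((2*F)) = (205 + V)*(1/(2*F)) = (205 + V)/(2*F))
x((3 + 15)*10, -652) - 1*(-1405395) = (205 - 652)/(2*(((3 + 15)*10))) - 1*(-1405395) = (½)*(-447)/(18*10) + 1405395 = (½)*(-447)/180 + 1405395 = (½)*(1/180)*(-447) + 1405395 = -149/120 + 1405395 = 168647251/120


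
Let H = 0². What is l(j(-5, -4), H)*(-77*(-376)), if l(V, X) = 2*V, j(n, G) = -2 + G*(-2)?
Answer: 347424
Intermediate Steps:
j(n, G) = -2 - 2*G
H = 0
l(j(-5, -4), H)*(-77*(-376)) = (2*(-2 - 2*(-4)))*(-77*(-376)) = (2*(-2 + 8))*28952 = (2*6)*28952 = 12*28952 = 347424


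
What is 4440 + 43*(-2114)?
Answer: -86462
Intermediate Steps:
4440 + 43*(-2114) = 4440 - 90902 = -86462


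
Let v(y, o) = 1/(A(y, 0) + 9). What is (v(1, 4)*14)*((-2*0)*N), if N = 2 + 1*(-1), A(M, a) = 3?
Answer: 0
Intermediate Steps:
N = 1 (N = 2 - 1 = 1)
v(y, o) = 1/12 (v(y, o) = 1/(3 + 9) = 1/12)
(v(1, 4)*14)*((-2*0)*N) = ((1/12)*14)*(-2*0*1) = 7*(0*1)/6 = (7/6)*0 = 0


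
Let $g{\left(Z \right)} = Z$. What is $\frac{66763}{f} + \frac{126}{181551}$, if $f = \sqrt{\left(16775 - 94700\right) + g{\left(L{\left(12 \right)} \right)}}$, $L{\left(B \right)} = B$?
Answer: $\frac{42}{60517} - \frac{66763 i \sqrt{8657}}{25971} \approx 0.00069402 - 239.18 i$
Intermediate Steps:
$f = 3 i \sqrt{8657}$ ($f = \sqrt{\left(16775 - 94700\right) + 12} = \sqrt{-77925 + 12} = \sqrt{-77913} = 3 i \sqrt{8657} \approx 279.13 i$)
$\frac{66763}{f} + \frac{126}{181551} = \frac{66763}{3 i \sqrt{8657}} + \frac{126}{181551} = 66763 \left(- \frac{i \sqrt{8657}}{25971}\right) + 126 \cdot \frac{1}{181551} = - \frac{66763 i \sqrt{8657}}{25971} + \frac{42}{60517} = \frac{42}{60517} - \frac{66763 i \sqrt{8657}}{25971}$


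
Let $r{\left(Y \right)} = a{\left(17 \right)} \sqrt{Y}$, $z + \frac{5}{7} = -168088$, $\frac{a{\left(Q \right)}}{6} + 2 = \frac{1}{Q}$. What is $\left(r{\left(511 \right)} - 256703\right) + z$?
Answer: $- \frac{2973542}{7} - \frac{198 \sqrt{511}}{17} \approx -4.2506 \cdot 10^{5}$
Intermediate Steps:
$a{\left(Q \right)} = -12 + \frac{6}{Q}$
$z = - \frac{1176621}{7}$ ($z = - \frac{5}{7} - 168088 = - \frac{1176621}{7} \approx -1.6809 \cdot 10^{5}$)
$r{\left(Y \right)} = - \frac{198 \sqrt{Y}}{17}$ ($r{\left(Y \right)} = \left(-12 + \frac{6}{17}\right) \sqrt{Y} = - \frac{198 \sqrt{Y}}{17}$)
$\left(r{\left(511 \right)} - 256703\right) + z = \left(- \frac{198 \sqrt{511}}{17} - 256703\right) - \frac{1176621}{7} = \left(-256703 - \frac{198 \sqrt{511}}{17}\right) - \frac{1176621}{7} = - \frac{2973542}{7} - \frac{198 \sqrt{511}}{17}$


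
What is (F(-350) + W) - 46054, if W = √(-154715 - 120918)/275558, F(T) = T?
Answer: -46404 + I*√275633/275558 ≈ -46404.0 + 0.0019053*I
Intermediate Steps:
W = I*√275633/275558 (W = √(-275633)*(1/275558) = (I*√275633)*(1/275558) = I*√275633/275558 ≈ 0.0019053*I)
(F(-350) + W) - 46054 = (-350 + I*√275633/275558) - 46054 = -46404 + I*√275633/275558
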